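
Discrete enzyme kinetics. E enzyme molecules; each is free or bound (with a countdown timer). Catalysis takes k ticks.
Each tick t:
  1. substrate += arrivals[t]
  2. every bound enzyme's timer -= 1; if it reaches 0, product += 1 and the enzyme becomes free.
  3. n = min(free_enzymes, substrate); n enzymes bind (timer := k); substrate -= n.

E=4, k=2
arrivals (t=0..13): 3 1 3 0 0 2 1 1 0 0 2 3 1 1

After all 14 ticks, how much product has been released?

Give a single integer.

t=0: arr=3 -> substrate=0 bound=3 product=0
t=1: arr=1 -> substrate=0 bound=4 product=0
t=2: arr=3 -> substrate=0 bound=4 product=3
t=3: arr=0 -> substrate=0 bound=3 product=4
t=4: arr=0 -> substrate=0 bound=0 product=7
t=5: arr=2 -> substrate=0 bound=2 product=7
t=6: arr=1 -> substrate=0 bound=3 product=7
t=7: arr=1 -> substrate=0 bound=2 product=9
t=8: arr=0 -> substrate=0 bound=1 product=10
t=9: arr=0 -> substrate=0 bound=0 product=11
t=10: arr=2 -> substrate=0 bound=2 product=11
t=11: arr=3 -> substrate=1 bound=4 product=11
t=12: arr=1 -> substrate=0 bound=4 product=13
t=13: arr=1 -> substrate=0 bound=3 product=15

Answer: 15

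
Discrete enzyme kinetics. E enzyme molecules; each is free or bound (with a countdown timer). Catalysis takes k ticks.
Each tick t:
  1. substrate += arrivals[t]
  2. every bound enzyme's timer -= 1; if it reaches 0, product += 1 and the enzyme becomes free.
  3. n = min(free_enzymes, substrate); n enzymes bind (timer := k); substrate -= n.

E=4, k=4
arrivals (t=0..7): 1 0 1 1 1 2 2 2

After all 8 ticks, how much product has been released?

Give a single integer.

t=0: arr=1 -> substrate=0 bound=1 product=0
t=1: arr=0 -> substrate=0 bound=1 product=0
t=2: arr=1 -> substrate=0 bound=2 product=0
t=3: arr=1 -> substrate=0 bound=3 product=0
t=4: arr=1 -> substrate=0 bound=3 product=1
t=5: arr=2 -> substrate=1 bound=4 product=1
t=6: arr=2 -> substrate=2 bound=4 product=2
t=7: arr=2 -> substrate=3 bound=4 product=3

Answer: 3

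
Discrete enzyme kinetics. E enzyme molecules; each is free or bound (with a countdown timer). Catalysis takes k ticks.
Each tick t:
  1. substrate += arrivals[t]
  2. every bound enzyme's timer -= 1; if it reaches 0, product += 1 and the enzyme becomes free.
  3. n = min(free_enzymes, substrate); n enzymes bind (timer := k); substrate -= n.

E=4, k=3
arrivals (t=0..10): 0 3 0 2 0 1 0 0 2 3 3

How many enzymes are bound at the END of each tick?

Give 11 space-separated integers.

t=0: arr=0 -> substrate=0 bound=0 product=0
t=1: arr=3 -> substrate=0 bound=3 product=0
t=2: arr=0 -> substrate=0 bound=3 product=0
t=3: arr=2 -> substrate=1 bound=4 product=0
t=4: arr=0 -> substrate=0 bound=2 product=3
t=5: arr=1 -> substrate=0 bound=3 product=3
t=6: arr=0 -> substrate=0 bound=2 product=4
t=7: arr=0 -> substrate=0 bound=1 product=5
t=8: arr=2 -> substrate=0 bound=2 product=6
t=9: arr=3 -> substrate=1 bound=4 product=6
t=10: arr=3 -> substrate=4 bound=4 product=6

Answer: 0 3 3 4 2 3 2 1 2 4 4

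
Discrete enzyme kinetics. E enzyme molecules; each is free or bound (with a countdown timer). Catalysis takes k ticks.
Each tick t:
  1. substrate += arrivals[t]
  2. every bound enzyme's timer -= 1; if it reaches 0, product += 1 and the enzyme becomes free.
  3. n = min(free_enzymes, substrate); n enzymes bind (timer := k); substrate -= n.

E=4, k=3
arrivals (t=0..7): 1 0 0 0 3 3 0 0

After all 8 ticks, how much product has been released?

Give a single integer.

Answer: 4

Derivation:
t=0: arr=1 -> substrate=0 bound=1 product=0
t=1: arr=0 -> substrate=0 bound=1 product=0
t=2: arr=0 -> substrate=0 bound=1 product=0
t=3: arr=0 -> substrate=0 bound=0 product=1
t=4: arr=3 -> substrate=0 bound=3 product=1
t=5: arr=3 -> substrate=2 bound=4 product=1
t=6: arr=0 -> substrate=2 bound=4 product=1
t=7: arr=0 -> substrate=0 bound=3 product=4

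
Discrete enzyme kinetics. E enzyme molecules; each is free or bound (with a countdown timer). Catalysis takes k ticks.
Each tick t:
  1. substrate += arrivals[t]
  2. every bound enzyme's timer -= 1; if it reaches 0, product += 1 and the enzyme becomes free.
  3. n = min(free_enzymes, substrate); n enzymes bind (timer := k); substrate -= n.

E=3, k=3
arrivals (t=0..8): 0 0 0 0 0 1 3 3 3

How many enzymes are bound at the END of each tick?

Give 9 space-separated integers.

Answer: 0 0 0 0 0 1 3 3 3

Derivation:
t=0: arr=0 -> substrate=0 bound=0 product=0
t=1: arr=0 -> substrate=0 bound=0 product=0
t=2: arr=0 -> substrate=0 bound=0 product=0
t=3: arr=0 -> substrate=0 bound=0 product=0
t=4: arr=0 -> substrate=0 bound=0 product=0
t=5: arr=1 -> substrate=0 bound=1 product=0
t=6: arr=3 -> substrate=1 bound=3 product=0
t=7: arr=3 -> substrate=4 bound=3 product=0
t=8: arr=3 -> substrate=6 bound=3 product=1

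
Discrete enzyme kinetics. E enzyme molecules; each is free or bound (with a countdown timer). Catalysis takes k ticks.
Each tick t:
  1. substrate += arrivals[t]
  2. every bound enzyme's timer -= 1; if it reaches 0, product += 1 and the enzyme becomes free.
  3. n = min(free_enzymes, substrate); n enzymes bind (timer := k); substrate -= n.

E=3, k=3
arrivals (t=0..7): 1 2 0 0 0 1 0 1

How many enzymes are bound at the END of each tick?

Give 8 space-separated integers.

Answer: 1 3 3 2 0 1 1 2

Derivation:
t=0: arr=1 -> substrate=0 bound=1 product=0
t=1: arr=2 -> substrate=0 bound=3 product=0
t=2: arr=0 -> substrate=0 bound=3 product=0
t=3: arr=0 -> substrate=0 bound=2 product=1
t=4: arr=0 -> substrate=0 bound=0 product=3
t=5: arr=1 -> substrate=0 bound=1 product=3
t=6: arr=0 -> substrate=0 bound=1 product=3
t=7: arr=1 -> substrate=0 bound=2 product=3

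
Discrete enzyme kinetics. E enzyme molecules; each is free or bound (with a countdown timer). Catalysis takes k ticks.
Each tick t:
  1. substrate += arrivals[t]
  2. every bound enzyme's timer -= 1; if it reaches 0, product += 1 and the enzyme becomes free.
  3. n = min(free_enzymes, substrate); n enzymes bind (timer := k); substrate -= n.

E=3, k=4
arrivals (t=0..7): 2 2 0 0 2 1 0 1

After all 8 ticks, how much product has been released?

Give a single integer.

t=0: arr=2 -> substrate=0 bound=2 product=0
t=1: arr=2 -> substrate=1 bound=3 product=0
t=2: arr=0 -> substrate=1 bound=3 product=0
t=3: arr=0 -> substrate=1 bound=3 product=0
t=4: arr=2 -> substrate=1 bound=3 product=2
t=5: arr=1 -> substrate=1 bound=3 product=3
t=6: arr=0 -> substrate=1 bound=3 product=3
t=7: arr=1 -> substrate=2 bound=3 product=3

Answer: 3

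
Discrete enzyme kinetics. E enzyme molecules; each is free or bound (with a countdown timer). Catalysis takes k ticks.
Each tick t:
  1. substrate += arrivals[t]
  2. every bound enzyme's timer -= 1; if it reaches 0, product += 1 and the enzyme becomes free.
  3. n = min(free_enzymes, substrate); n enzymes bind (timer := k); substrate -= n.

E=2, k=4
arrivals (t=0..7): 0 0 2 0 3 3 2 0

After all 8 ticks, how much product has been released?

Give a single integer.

Answer: 2

Derivation:
t=0: arr=0 -> substrate=0 bound=0 product=0
t=1: arr=0 -> substrate=0 bound=0 product=0
t=2: arr=2 -> substrate=0 bound=2 product=0
t=3: arr=0 -> substrate=0 bound=2 product=0
t=4: arr=3 -> substrate=3 bound=2 product=0
t=5: arr=3 -> substrate=6 bound=2 product=0
t=6: arr=2 -> substrate=6 bound=2 product=2
t=7: arr=0 -> substrate=6 bound=2 product=2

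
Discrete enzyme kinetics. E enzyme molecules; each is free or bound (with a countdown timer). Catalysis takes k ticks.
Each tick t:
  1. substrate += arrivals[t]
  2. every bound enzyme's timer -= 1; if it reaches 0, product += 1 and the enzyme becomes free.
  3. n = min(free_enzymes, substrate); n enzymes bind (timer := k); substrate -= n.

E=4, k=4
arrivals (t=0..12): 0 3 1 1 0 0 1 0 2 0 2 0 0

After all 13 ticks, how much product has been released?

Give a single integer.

Answer: 8

Derivation:
t=0: arr=0 -> substrate=0 bound=0 product=0
t=1: arr=3 -> substrate=0 bound=3 product=0
t=2: arr=1 -> substrate=0 bound=4 product=0
t=3: arr=1 -> substrate=1 bound=4 product=0
t=4: arr=0 -> substrate=1 bound=4 product=0
t=5: arr=0 -> substrate=0 bound=2 product=3
t=6: arr=1 -> substrate=0 bound=2 product=4
t=7: arr=0 -> substrate=0 bound=2 product=4
t=8: arr=2 -> substrate=0 bound=4 product=4
t=9: arr=0 -> substrate=0 bound=3 product=5
t=10: arr=2 -> substrate=0 bound=4 product=6
t=11: arr=0 -> substrate=0 bound=4 product=6
t=12: arr=0 -> substrate=0 bound=2 product=8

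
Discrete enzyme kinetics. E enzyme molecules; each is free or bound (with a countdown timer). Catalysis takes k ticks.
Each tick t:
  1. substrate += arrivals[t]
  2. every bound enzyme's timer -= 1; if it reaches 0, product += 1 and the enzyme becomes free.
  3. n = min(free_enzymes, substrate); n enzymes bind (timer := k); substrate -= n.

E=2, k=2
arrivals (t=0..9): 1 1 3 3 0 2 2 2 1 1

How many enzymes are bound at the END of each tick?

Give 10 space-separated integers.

t=0: arr=1 -> substrate=0 bound=1 product=0
t=1: arr=1 -> substrate=0 bound=2 product=0
t=2: arr=3 -> substrate=2 bound=2 product=1
t=3: arr=3 -> substrate=4 bound=2 product=2
t=4: arr=0 -> substrate=3 bound=2 product=3
t=5: arr=2 -> substrate=4 bound=2 product=4
t=6: arr=2 -> substrate=5 bound=2 product=5
t=7: arr=2 -> substrate=6 bound=2 product=6
t=8: arr=1 -> substrate=6 bound=2 product=7
t=9: arr=1 -> substrate=6 bound=2 product=8

Answer: 1 2 2 2 2 2 2 2 2 2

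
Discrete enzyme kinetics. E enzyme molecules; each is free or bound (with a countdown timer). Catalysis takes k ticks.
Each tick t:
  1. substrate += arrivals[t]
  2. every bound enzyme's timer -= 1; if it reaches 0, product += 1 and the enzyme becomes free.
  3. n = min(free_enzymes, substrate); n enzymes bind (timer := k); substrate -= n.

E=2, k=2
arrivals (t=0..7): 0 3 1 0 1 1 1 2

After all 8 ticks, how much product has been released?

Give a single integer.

Answer: 6

Derivation:
t=0: arr=0 -> substrate=0 bound=0 product=0
t=1: arr=3 -> substrate=1 bound=2 product=0
t=2: arr=1 -> substrate=2 bound=2 product=0
t=3: arr=0 -> substrate=0 bound=2 product=2
t=4: arr=1 -> substrate=1 bound=2 product=2
t=5: arr=1 -> substrate=0 bound=2 product=4
t=6: arr=1 -> substrate=1 bound=2 product=4
t=7: arr=2 -> substrate=1 bound=2 product=6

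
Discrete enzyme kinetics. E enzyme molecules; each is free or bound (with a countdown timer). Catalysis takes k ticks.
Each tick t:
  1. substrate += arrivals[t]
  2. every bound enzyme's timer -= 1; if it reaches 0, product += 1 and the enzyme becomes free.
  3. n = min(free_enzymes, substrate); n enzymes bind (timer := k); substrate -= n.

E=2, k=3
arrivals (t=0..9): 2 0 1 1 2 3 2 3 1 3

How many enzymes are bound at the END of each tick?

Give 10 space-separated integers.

Answer: 2 2 2 2 2 2 2 2 2 2

Derivation:
t=0: arr=2 -> substrate=0 bound=2 product=0
t=1: arr=0 -> substrate=0 bound=2 product=0
t=2: arr=1 -> substrate=1 bound=2 product=0
t=3: arr=1 -> substrate=0 bound=2 product=2
t=4: arr=2 -> substrate=2 bound=2 product=2
t=5: arr=3 -> substrate=5 bound=2 product=2
t=6: arr=2 -> substrate=5 bound=2 product=4
t=7: arr=3 -> substrate=8 bound=2 product=4
t=8: arr=1 -> substrate=9 bound=2 product=4
t=9: arr=3 -> substrate=10 bound=2 product=6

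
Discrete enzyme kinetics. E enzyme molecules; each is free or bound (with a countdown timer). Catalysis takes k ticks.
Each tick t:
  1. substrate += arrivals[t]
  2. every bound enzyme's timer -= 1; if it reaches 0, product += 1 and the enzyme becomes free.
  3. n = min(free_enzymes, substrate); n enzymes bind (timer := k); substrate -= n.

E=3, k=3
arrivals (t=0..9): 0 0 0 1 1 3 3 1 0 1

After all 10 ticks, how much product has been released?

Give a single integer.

t=0: arr=0 -> substrate=0 bound=0 product=0
t=1: arr=0 -> substrate=0 bound=0 product=0
t=2: arr=0 -> substrate=0 bound=0 product=0
t=3: arr=1 -> substrate=0 bound=1 product=0
t=4: arr=1 -> substrate=0 bound=2 product=0
t=5: arr=3 -> substrate=2 bound=3 product=0
t=6: arr=3 -> substrate=4 bound=3 product=1
t=7: arr=1 -> substrate=4 bound=3 product=2
t=8: arr=0 -> substrate=3 bound=3 product=3
t=9: arr=1 -> substrate=3 bound=3 product=4

Answer: 4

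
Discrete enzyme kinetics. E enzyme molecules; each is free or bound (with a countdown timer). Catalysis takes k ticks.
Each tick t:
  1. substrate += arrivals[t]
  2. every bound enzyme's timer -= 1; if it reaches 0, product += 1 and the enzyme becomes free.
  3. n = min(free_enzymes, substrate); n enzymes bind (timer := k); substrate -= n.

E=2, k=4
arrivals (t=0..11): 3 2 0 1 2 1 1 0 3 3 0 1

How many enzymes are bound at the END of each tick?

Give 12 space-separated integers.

t=0: arr=3 -> substrate=1 bound=2 product=0
t=1: arr=2 -> substrate=3 bound=2 product=0
t=2: arr=0 -> substrate=3 bound=2 product=0
t=3: arr=1 -> substrate=4 bound=2 product=0
t=4: arr=2 -> substrate=4 bound=2 product=2
t=5: arr=1 -> substrate=5 bound=2 product=2
t=6: arr=1 -> substrate=6 bound=2 product=2
t=7: arr=0 -> substrate=6 bound=2 product=2
t=8: arr=3 -> substrate=7 bound=2 product=4
t=9: arr=3 -> substrate=10 bound=2 product=4
t=10: arr=0 -> substrate=10 bound=2 product=4
t=11: arr=1 -> substrate=11 bound=2 product=4

Answer: 2 2 2 2 2 2 2 2 2 2 2 2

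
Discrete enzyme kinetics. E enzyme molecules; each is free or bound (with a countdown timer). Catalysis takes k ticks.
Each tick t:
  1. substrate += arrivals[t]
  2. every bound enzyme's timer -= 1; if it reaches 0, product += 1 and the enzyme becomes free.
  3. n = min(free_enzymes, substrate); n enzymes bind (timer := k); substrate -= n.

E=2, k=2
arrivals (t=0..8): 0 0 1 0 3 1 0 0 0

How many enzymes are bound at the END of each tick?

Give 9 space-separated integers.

t=0: arr=0 -> substrate=0 bound=0 product=0
t=1: arr=0 -> substrate=0 bound=0 product=0
t=2: arr=1 -> substrate=0 bound=1 product=0
t=3: arr=0 -> substrate=0 bound=1 product=0
t=4: arr=3 -> substrate=1 bound=2 product=1
t=5: arr=1 -> substrate=2 bound=2 product=1
t=6: arr=0 -> substrate=0 bound=2 product=3
t=7: arr=0 -> substrate=0 bound=2 product=3
t=8: arr=0 -> substrate=0 bound=0 product=5

Answer: 0 0 1 1 2 2 2 2 0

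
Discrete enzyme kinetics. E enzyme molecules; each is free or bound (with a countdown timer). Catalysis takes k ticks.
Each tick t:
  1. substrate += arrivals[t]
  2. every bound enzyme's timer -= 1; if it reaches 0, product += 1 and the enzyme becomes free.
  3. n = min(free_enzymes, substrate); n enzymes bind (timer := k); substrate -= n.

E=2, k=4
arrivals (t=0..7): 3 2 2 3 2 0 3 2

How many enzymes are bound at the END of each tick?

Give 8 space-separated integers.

t=0: arr=3 -> substrate=1 bound=2 product=0
t=1: arr=2 -> substrate=3 bound=2 product=0
t=2: arr=2 -> substrate=5 bound=2 product=0
t=3: arr=3 -> substrate=8 bound=2 product=0
t=4: arr=2 -> substrate=8 bound=2 product=2
t=5: arr=0 -> substrate=8 bound=2 product=2
t=6: arr=3 -> substrate=11 bound=2 product=2
t=7: arr=2 -> substrate=13 bound=2 product=2

Answer: 2 2 2 2 2 2 2 2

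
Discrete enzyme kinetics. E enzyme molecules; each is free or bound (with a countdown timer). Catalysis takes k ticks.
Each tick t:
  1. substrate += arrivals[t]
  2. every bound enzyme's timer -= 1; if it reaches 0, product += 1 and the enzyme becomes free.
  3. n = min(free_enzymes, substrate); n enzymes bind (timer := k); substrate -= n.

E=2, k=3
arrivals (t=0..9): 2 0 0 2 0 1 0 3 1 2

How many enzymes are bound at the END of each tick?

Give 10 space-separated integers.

Answer: 2 2 2 2 2 2 1 2 2 2

Derivation:
t=0: arr=2 -> substrate=0 bound=2 product=0
t=1: arr=0 -> substrate=0 bound=2 product=0
t=2: arr=0 -> substrate=0 bound=2 product=0
t=3: arr=2 -> substrate=0 bound=2 product=2
t=4: arr=0 -> substrate=0 bound=2 product=2
t=5: arr=1 -> substrate=1 bound=2 product=2
t=6: arr=0 -> substrate=0 bound=1 product=4
t=7: arr=3 -> substrate=2 bound=2 product=4
t=8: arr=1 -> substrate=3 bound=2 product=4
t=9: arr=2 -> substrate=4 bound=2 product=5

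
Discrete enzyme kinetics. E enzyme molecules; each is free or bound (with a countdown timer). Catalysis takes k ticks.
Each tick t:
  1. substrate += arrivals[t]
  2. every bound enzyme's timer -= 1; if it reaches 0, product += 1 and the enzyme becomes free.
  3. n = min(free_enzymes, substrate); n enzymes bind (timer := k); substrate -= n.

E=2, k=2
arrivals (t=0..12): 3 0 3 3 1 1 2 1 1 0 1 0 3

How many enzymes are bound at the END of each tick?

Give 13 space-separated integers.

Answer: 2 2 2 2 2 2 2 2 2 2 2 2 2

Derivation:
t=0: arr=3 -> substrate=1 bound=2 product=0
t=1: arr=0 -> substrate=1 bound=2 product=0
t=2: arr=3 -> substrate=2 bound=2 product=2
t=3: arr=3 -> substrate=5 bound=2 product=2
t=4: arr=1 -> substrate=4 bound=2 product=4
t=5: arr=1 -> substrate=5 bound=2 product=4
t=6: arr=2 -> substrate=5 bound=2 product=6
t=7: arr=1 -> substrate=6 bound=2 product=6
t=8: arr=1 -> substrate=5 bound=2 product=8
t=9: arr=0 -> substrate=5 bound=2 product=8
t=10: arr=1 -> substrate=4 bound=2 product=10
t=11: arr=0 -> substrate=4 bound=2 product=10
t=12: arr=3 -> substrate=5 bound=2 product=12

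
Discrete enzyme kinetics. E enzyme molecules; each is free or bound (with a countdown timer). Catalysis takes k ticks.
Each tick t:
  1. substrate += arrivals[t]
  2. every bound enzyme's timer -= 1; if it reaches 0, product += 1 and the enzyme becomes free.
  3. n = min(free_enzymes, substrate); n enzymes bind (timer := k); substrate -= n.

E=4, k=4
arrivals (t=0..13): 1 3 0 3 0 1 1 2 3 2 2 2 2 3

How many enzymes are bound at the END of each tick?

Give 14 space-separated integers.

t=0: arr=1 -> substrate=0 bound=1 product=0
t=1: arr=3 -> substrate=0 bound=4 product=0
t=2: arr=0 -> substrate=0 bound=4 product=0
t=3: arr=3 -> substrate=3 bound=4 product=0
t=4: arr=0 -> substrate=2 bound=4 product=1
t=5: arr=1 -> substrate=0 bound=4 product=4
t=6: arr=1 -> substrate=1 bound=4 product=4
t=7: arr=2 -> substrate=3 bound=4 product=4
t=8: arr=3 -> substrate=5 bound=4 product=5
t=9: arr=2 -> substrate=4 bound=4 product=8
t=10: arr=2 -> substrate=6 bound=4 product=8
t=11: arr=2 -> substrate=8 bound=4 product=8
t=12: arr=2 -> substrate=9 bound=4 product=9
t=13: arr=3 -> substrate=9 bound=4 product=12

Answer: 1 4 4 4 4 4 4 4 4 4 4 4 4 4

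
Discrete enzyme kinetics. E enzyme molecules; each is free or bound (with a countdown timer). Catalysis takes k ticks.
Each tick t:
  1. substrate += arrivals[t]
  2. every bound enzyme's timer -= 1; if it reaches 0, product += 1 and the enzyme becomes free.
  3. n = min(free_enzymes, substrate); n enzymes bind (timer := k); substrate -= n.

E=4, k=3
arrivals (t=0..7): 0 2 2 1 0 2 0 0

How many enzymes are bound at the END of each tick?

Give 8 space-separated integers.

Answer: 0 2 4 4 3 3 3 2

Derivation:
t=0: arr=0 -> substrate=0 bound=0 product=0
t=1: arr=2 -> substrate=0 bound=2 product=0
t=2: arr=2 -> substrate=0 bound=4 product=0
t=3: arr=1 -> substrate=1 bound=4 product=0
t=4: arr=0 -> substrate=0 bound=3 product=2
t=5: arr=2 -> substrate=0 bound=3 product=4
t=6: arr=0 -> substrate=0 bound=3 product=4
t=7: arr=0 -> substrate=0 bound=2 product=5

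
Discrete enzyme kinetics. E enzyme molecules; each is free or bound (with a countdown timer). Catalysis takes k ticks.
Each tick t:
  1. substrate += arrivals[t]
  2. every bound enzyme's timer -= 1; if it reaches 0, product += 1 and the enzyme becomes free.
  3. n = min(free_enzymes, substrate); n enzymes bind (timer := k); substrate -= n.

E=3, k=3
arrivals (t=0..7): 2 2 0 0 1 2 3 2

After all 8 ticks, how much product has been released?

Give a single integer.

t=0: arr=2 -> substrate=0 bound=2 product=0
t=1: arr=2 -> substrate=1 bound=3 product=0
t=2: arr=0 -> substrate=1 bound=3 product=0
t=3: arr=0 -> substrate=0 bound=2 product=2
t=4: arr=1 -> substrate=0 bound=2 product=3
t=5: arr=2 -> substrate=1 bound=3 product=3
t=6: arr=3 -> substrate=3 bound=3 product=4
t=7: arr=2 -> substrate=4 bound=3 product=5

Answer: 5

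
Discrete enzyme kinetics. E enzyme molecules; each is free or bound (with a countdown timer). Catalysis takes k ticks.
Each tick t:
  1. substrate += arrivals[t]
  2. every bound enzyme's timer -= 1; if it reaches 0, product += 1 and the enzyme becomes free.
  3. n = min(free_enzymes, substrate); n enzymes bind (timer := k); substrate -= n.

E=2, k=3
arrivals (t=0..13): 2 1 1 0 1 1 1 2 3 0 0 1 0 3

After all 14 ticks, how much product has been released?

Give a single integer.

Answer: 8

Derivation:
t=0: arr=2 -> substrate=0 bound=2 product=0
t=1: arr=1 -> substrate=1 bound=2 product=0
t=2: arr=1 -> substrate=2 bound=2 product=0
t=3: arr=0 -> substrate=0 bound=2 product=2
t=4: arr=1 -> substrate=1 bound=2 product=2
t=5: arr=1 -> substrate=2 bound=2 product=2
t=6: arr=1 -> substrate=1 bound=2 product=4
t=7: arr=2 -> substrate=3 bound=2 product=4
t=8: arr=3 -> substrate=6 bound=2 product=4
t=9: arr=0 -> substrate=4 bound=2 product=6
t=10: arr=0 -> substrate=4 bound=2 product=6
t=11: arr=1 -> substrate=5 bound=2 product=6
t=12: arr=0 -> substrate=3 bound=2 product=8
t=13: arr=3 -> substrate=6 bound=2 product=8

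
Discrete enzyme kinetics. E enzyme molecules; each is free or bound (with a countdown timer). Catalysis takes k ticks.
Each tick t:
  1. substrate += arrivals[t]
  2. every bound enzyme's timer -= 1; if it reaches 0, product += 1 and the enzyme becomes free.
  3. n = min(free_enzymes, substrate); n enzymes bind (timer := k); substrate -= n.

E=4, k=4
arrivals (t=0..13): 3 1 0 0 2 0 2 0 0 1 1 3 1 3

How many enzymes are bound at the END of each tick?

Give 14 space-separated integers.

t=0: arr=3 -> substrate=0 bound=3 product=0
t=1: arr=1 -> substrate=0 bound=4 product=0
t=2: arr=0 -> substrate=0 bound=4 product=0
t=3: arr=0 -> substrate=0 bound=4 product=0
t=4: arr=2 -> substrate=0 bound=3 product=3
t=5: arr=0 -> substrate=0 bound=2 product=4
t=6: arr=2 -> substrate=0 bound=4 product=4
t=7: arr=0 -> substrate=0 bound=4 product=4
t=8: arr=0 -> substrate=0 bound=2 product=6
t=9: arr=1 -> substrate=0 bound=3 product=6
t=10: arr=1 -> substrate=0 bound=2 product=8
t=11: arr=3 -> substrate=1 bound=4 product=8
t=12: arr=1 -> substrate=2 bound=4 product=8
t=13: arr=3 -> substrate=4 bound=4 product=9

Answer: 3 4 4 4 3 2 4 4 2 3 2 4 4 4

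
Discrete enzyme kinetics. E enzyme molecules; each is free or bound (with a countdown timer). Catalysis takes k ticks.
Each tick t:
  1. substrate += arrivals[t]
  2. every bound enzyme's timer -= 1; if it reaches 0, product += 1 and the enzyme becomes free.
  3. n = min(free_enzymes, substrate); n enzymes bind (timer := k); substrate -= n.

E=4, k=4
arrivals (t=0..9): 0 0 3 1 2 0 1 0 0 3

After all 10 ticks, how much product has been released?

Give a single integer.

Answer: 4

Derivation:
t=0: arr=0 -> substrate=0 bound=0 product=0
t=1: arr=0 -> substrate=0 bound=0 product=0
t=2: arr=3 -> substrate=0 bound=3 product=0
t=3: arr=1 -> substrate=0 bound=4 product=0
t=4: arr=2 -> substrate=2 bound=4 product=0
t=5: arr=0 -> substrate=2 bound=4 product=0
t=6: arr=1 -> substrate=0 bound=4 product=3
t=7: arr=0 -> substrate=0 bound=3 product=4
t=8: arr=0 -> substrate=0 bound=3 product=4
t=9: arr=3 -> substrate=2 bound=4 product=4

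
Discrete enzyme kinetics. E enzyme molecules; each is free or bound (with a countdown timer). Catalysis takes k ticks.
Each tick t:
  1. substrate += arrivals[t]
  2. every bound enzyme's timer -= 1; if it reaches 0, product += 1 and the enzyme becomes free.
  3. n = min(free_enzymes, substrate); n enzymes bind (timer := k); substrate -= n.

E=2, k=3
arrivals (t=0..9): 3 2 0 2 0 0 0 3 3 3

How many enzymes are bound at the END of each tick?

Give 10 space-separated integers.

t=0: arr=3 -> substrate=1 bound=2 product=0
t=1: arr=2 -> substrate=3 bound=2 product=0
t=2: arr=0 -> substrate=3 bound=2 product=0
t=3: arr=2 -> substrate=3 bound=2 product=2
t=4: arr=0 -> substrate=3 bound=2 product=2
t=5: arr=0 -> substrate=3 bound=2 product=2
t=6: arr=0 -> substrate=1 bound=2 product=4
t=7: arr=3 -> substrate=4 bound=2 product=4
t=8: arr=3 -> substrate=7 bound=2 product=4
t=9: arr=3 -> substrate=8 bound=2 product=6

Answer: 2 2 2 2 2 2 2 2 2 2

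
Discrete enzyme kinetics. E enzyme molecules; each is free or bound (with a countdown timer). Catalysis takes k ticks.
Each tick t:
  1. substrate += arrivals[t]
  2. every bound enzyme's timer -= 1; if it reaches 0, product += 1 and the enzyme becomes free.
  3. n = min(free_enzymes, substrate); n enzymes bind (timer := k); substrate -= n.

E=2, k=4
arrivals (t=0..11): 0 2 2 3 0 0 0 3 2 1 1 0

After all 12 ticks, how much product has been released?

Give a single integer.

Answer: 4

Derivation:
t=0: arr=0 -> substrate=0 bound=0 product=0
t=1: arr=2 -> substrate=0 bound=2 product=0
t=2: arr=2 -> substrate=2 bound=2 product=0
t=3: arr=3 -> substrate=5 bound=2 product=0
t=4: arr=0 -> substrate=5 bound=2 product=0
t=5: arr=0 -> substrate=3 bound=2 product=2
t=6: arr=0 -> substrate=3 bound=2 product=2
t=7: arr=3 -> substrate=6 bound=2 product=2
t=8: arr=2 -> substrate=8 bound=2 product=2
t=9: arr=1 -> substrate=7 bound=2 product=4
t=10: arr=1 -> substrate=8 bound=2 product=4
t=11: arr=0 -> substrate=8 bound=2 product=4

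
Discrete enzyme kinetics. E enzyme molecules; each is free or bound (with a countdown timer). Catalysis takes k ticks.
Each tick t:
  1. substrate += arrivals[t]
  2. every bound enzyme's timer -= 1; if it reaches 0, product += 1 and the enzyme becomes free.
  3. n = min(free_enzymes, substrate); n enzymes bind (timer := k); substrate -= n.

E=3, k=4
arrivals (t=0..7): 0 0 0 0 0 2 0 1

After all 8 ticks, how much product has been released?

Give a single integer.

Answer: 0

Derivation:
t=0: arr=0 -> substrate=0 bound=0 product=0
t=1: arr=0 -> substrate=0 bound=0 product=0
t=2: arr=0 -> substrate=0 bound=0 product=0
t=3: arr=0 -> substrate=0 bound=0 product=0
t=4: arr=0 -> substrate=0 bound=0 product=0
t=5: arr=2 -> substrate=0 bound=2 product=0
t=6: arr=0 -> substrate=0 bound=2 product=0
t=7: arr=1 -> substrate=0 bound=3 product=0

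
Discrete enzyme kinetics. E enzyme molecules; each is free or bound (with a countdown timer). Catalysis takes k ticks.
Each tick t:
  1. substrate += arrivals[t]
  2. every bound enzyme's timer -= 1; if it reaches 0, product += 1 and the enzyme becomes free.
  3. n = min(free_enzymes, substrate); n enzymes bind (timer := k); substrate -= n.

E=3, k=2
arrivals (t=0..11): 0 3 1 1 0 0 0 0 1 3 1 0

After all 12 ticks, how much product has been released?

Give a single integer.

Answer: 8

Derivation:
t=0: arr=0 -> substrate=0 bound=0 product=0
t=1: arr=3 -> substrate=0 bound=3 product=0
t=2: arr=1 -> substrate=1 bound=3 product=0
t=3: arr=1 -> substrate=0 bound=2 product=3
t=4: arr=0 -> substrate=0 bound=2 product=3
t=5: arr=0 -> substrate=0 bound=0 product=5
t=6: arr=0 -> substrate=0 bound=0 product=5
t=7: arr=0 -> substrate=0 bound=0 product=5
t=8: arr=1 -> substrate=0 bound=1 product=5
t=9: arr=3 -> substrate=1 bound=3 product=5
t=10: arr=1 -> substrate=1 bound=3 product=6
t=11: arr=0 -> substrate=0 bound=2 product=8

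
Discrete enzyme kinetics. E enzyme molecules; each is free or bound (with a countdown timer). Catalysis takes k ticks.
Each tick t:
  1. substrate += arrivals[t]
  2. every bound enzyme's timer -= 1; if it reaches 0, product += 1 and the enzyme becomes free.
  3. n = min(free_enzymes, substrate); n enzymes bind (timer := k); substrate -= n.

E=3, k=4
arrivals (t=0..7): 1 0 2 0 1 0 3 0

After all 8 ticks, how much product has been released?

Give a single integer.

Answer: 3

Derivation:
t=0: arr=1 -> substrate=0 bound=1 product=0
t=1: arr=0 -> substrate=0 bound=1 product=0
t=2: arr=2 -> substrate=0 bound=3 product=0
t=3: arr=0 -> substrate=0 bound=3 product=0
t=4: arr=1 -> substrate=0 bound=3 product=1
t=5: arr=0 -> substrate=0 bound=3 product=1
t=6: arr=3 -> substrate=1 bound=3 product=3
t=7: arr=0 -> substrate=1 bound=3 product=3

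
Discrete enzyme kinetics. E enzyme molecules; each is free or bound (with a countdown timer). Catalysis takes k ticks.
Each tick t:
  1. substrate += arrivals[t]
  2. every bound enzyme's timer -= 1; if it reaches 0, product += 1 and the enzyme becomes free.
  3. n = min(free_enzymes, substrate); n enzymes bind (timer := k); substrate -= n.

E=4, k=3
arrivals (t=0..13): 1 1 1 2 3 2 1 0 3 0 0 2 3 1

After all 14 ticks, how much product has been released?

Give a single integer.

t=0: arr=1 -> substrate=0 bound=1 product=0
t=1: arr=1 -> substrate=0 bound=2 product=0
t=2: arr=1 -> substrate=0 bound=3 product=0
t=3: arr=2 -> substrate=0 bound=4 product=1
t=4: arr=3 -> substrate=2 bound=4 product=2
t=5: arr=2 -> substrate=3 bound=4 product=3
t=6: arr=1 -> substrate=2 bound=4 product=5
t=7: arr=0 -> substrate=1 bound=4 product=6
t=8: arr=3 -> substrate=3 bound=4 product=7
t=9: arr=0 -> substrate=1 bound=4 product=9
t=10: arr=0 -> substrate=0 bound=4 product=10
t=11: arr=2 -> substrate=1 bound=4 product=11
t=12: arr=3 -> substrate=2 bound=4 product=13
t=13: arr=1 -> substrate=2 bound=4 product=14

Answer: 14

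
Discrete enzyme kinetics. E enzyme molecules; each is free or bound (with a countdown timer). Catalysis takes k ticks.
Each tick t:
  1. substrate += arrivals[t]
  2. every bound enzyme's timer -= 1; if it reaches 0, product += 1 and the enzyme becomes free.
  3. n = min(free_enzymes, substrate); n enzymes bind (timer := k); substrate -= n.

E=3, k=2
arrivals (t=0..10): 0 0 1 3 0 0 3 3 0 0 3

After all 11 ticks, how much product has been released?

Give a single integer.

Answer: 10

Derivation:
t=0: arr=0 -> substrate=0 bound=0 product=0
t=1: arr=0 -> substrate=0 bound=0 product=0
t=2: arr=1 -> substrate=0 bound=1 product=0
t=3: arr=3 -> substrate=1 bound=3 product=0
t=4: arr=0 -> substrate=0 bound=3 product=1
t=5: arr=0 -> substrate=0 bound=1 product=3
t=6: arr=3 -> substrate=0 bound=3 product=4
t=7: arr=3 -> substrate=3 bound=3 product=4
t=8: arr=0 -> substrate=0 bound=3 product=7
t=9: arr=0 -> substrate=0 bound=3 product=7
t=10: arr=3 -> substrate=0 bound=3 product=10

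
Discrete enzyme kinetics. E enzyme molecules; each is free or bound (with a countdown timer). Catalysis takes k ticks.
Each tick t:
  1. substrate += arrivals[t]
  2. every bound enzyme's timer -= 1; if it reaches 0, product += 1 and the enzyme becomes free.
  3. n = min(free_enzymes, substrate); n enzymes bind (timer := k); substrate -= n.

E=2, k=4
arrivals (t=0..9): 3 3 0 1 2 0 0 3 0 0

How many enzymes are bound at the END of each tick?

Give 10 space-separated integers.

t=0: arr=3 -> substrate=1 bound=2 product=0
t=1: arr=3 -> substrate=4 bound=2 product=0
t=2: arr=0 -> substrate=4 bound=2 product=0
t=3: arr=1 -> substrate=5 bound=2 product=0
t=4: arr=2 -> substrate=5 bound=2 product=2
t=5: arr=0 -> substrate=5 bound=2 product=2
t=6: arr=0 -> substrate=5 bound=2 product=2
t=7: arr=3 -> substrate=8 bound=2 product=2
t=8: arr=0 -> substrate=6 bound=2 product=4
t=9: arr=0 -> substrate=6 bound=2 product=4

Answer: 2 2 2 2 2 2 2 2 2 2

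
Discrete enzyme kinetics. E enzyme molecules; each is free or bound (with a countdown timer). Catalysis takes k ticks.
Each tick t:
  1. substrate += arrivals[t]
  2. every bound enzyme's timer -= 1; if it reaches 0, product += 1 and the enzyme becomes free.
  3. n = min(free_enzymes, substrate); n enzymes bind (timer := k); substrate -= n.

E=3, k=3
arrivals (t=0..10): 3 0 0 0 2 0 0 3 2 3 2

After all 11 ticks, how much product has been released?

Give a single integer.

Answer: 8

Derivation:
t=0: arr=3 -> substrate=0 bound=3 product=0
t=1: arr=0 -> substrate=0 bound=3 product=0
t=2: arr=0 -> substrate=0 bound=3 product=0
t=3: arr=0 -> substrate=0 bound=0 product=3
t=4: arr=2 -> substrate=0 bound=2 product=3
t=5: arr=0 -> substrate=0 bound=2 product=3
t=6: arr=0 -> substrate=0 bound=2 product=3
t=7: arr=3 -> substrate=0 bound=3 product=5
t=8: arr=2 -> substrate=2 bound=3 product=5
t=9: arr=3 -> substrate=5 bound=3 product=5
t=10: arr=2 -> substrate=4 bound=3 product=8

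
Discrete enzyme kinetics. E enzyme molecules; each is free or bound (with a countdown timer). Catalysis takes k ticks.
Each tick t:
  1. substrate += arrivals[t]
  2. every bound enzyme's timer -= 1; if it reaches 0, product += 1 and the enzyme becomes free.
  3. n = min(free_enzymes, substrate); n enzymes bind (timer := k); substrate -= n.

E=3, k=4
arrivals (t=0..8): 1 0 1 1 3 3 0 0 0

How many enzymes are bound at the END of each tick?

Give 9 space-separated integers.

t=0: arr=1 -> substrate=0 bound=1 product=0
t=1: arr=0 -> substrate=0 bound=1 product=0
t=2: arr=1 -> substrate=0 bound=2 product=0
t=3: arr=1 -> substrate=0 bound=3 product=0
t=4: arr=3 -> substrate=2 bound=3 product=1
t=5: arr=3 -> substrate=5 bound=3 product=1
t=6: arr=0 -> substrate=4 bound=3 product=2
t=7: arr=0 -> substrate=3 bound=3 product=3
t=8: arr=0 -> substrate=2 bound=3 product=4

Answer: 1 1 2 3 3 3 3 3 3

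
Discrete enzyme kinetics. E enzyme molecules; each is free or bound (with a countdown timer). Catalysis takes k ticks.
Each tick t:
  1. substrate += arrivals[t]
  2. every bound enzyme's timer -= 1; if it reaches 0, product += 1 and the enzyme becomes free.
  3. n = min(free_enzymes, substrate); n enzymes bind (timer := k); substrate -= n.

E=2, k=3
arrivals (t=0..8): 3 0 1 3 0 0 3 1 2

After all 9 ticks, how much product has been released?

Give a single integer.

Answer: 4

Derivation:
t=0: arr=3 -> substrate=1 bound=2 product=0
t=1: arr=0 -> substrate=1 bound=2 product=0
t=2: arr=1 -> substrate=2 bound=2 product=0
t=3: arr=3 -> substrate=3 bound=2 product=2
t=4: arr=0 -> substrate=3 bound=2 product=2
t=5: arr=0 -> substrate=3 bound=2 product=2
t=6: arr=3 -> substrate=4 bound=2 product=4
t=7: arr=1 -> substrate=5 bound=2 product=4
t=8: arr=2 -> substrate=7 bound=2 product=4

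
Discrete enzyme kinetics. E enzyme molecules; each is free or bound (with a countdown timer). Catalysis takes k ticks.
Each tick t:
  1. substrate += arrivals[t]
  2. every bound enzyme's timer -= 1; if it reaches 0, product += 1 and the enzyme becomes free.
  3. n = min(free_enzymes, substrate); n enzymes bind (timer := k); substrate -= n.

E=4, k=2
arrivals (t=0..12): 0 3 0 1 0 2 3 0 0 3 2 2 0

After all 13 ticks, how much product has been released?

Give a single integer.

t=0: arr=0 -> substrate=0 bound=0 product=0
t=1: arr=3 -> substrate=0 bound=3 product=0
t=2: arr=0 -> substrate=0 bound=3 product=0
t=3: arr=1 -> substrate=0 bound=1 product=3
t=4: arr=0 -> substrate=0 bound=1 product=3
t=5: arr=2 -> substrate=0 bound=2 product=4
t=6: arr=3 -> substrate=1 bound=4 product=4
t=7: arr=0 -> substrate=0 bound=3 product=6
t=8: arr=0 -> substrate=0 bound=1 product=8
t=9: arr=3 -> substrate=0 bound=3 product=9
t=10: arr=2 -> substrate=1 bound=4 product=9
t=11: arr=2 -> substrate=0 bound=4 product=12
t=12: arr=0 -> substrate=0 bound=3 product=13

Answer: 13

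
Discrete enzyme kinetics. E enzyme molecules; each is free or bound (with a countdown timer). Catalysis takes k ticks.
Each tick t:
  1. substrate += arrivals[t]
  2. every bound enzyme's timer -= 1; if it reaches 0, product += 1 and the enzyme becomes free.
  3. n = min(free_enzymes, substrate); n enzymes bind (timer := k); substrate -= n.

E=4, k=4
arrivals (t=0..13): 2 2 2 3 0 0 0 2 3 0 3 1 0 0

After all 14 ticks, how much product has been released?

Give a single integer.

Answer: 12

Derivation:
t=0: arr=2 -> substrate=0 bound=2 product=0
t=1: arr=2 -> substrate=0 bound=4 product=0
t=2: arr=2 -> substrate=2 bound=4 product=0
t=3: arr=3 -> substrate=5 bound=4 product=0
t=4: arr=0 -> substrate=3 bound=4 product=2
t=5: arr=0 -> substrate=1 bound=4 product=4
t=6: arr=0 -> substrate=1 bound=4 product=4
t=7: arr=2 -> substrate=3 bound=4 product=4
t=8: arr=3 -> substrate=4 bound=4 product=6
t=9: arr=0 -> substrate=2 bound=4 product=8
t=10: arr=3 -> substrate=5 bound=4 product=8
t=11: arr=1 -> substrate=6 bound=4 product=8
t=12: arr=0 -> substrate=4 bound=4 product=10
t=13: arr=0 -> substrate=2 bound=4 product=12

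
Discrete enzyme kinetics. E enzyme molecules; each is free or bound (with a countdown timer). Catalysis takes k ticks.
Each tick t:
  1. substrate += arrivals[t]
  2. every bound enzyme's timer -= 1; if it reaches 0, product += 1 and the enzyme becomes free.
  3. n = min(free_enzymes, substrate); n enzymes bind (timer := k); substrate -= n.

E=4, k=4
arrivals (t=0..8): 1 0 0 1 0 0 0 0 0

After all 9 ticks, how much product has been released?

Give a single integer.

t=0: arr=1 -> substrate=0 bound=1 product=0
t=1: arr=0 -> substrate=0 bound=1 product=0
t=2: arr=0 -> substrate=0 bound=1 product=0
t=3: arr=1 -> substrate=0 bound=2 product=0
t=4: arr=0 -> substrate=0 bound=1 product=1
t=5: arr=0 -> substrate=0 bound=1 product=1
t=6: arr=0 -> substrate=0 bound=1 product=1
t=7: arr=0 -> substrate=0 bound=0 product=2
t=8: arr=0 -> substrate=0 bound=0 product=2

Answer: 2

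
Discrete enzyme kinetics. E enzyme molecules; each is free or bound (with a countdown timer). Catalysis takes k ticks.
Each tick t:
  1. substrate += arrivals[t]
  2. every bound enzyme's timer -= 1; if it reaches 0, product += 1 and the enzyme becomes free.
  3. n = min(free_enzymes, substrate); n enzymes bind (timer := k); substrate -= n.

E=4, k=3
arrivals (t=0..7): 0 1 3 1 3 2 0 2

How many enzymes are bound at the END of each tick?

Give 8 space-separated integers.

t=0: arr=0 -> substrate=0 bound=0 product=0
t=1: arr=1 -> substrate=0 bound=1 product=0
t=2: arr=3 -> substrate=0 bound=4 product=0
t=3: arr=1 -> substrate=1 bound=4 product=0
t=4: arr=3 -> substrate=3 bound=4 product=1
t=5: arr=2 -> substrate=2 bound=4 product=4
t=6: arr=0 -> substrate=2 bound=4 product=4
t=7: arr=2 -> substrate=3 bound=4 product=5

Answer: 0 1 4 4 4 4 4 4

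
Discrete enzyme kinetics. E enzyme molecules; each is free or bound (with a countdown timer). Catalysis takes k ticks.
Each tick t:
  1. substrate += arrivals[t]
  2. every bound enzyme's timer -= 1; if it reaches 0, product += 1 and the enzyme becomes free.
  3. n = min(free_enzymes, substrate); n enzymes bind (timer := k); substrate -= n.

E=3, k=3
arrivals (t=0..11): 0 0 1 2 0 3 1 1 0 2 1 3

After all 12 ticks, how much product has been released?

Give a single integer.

Answer: 7

Derivation:
t=0: arr=0 -> substrate=0 bound=0 product=0
t=1: arr=0 -> substrate=0 bound=0 product=0
t=2: arr=1 -> substrate=0 bound=1 product=0
t=3: arr=2 -> substrate=0 bound=3 product=0
t=4: arr=0 -> substrate=0 bound=3 product=0
t=5: arr=3 -> substrate=2 bound=3 product=1
t=6: arr=1 -> substrate=1 bound=3 product=3
t=7: arr=1 -> substrate=2 bound=3 product=3
t=8: arr=0 -> substrate=1 bound=3 product=4
t=9: arr=2 -> substrate=1 bound=3 product=6
t=10: arr=1 -> substrate=2 bound=3 product=6
t=11: arr=3 -> substrate=4 bound=3 product=7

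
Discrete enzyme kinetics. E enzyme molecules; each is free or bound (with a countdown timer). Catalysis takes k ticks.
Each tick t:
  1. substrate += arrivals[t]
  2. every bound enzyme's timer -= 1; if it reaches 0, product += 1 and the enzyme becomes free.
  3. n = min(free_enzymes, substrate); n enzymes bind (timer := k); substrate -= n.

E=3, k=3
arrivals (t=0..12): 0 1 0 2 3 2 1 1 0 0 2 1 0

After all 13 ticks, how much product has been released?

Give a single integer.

Answer: 9

Derivation:
t=0: arr=0 -> substrate=0 bound=0 product=0
t=1: arr=1 -> substrate=0 bound=1 product=0
t=2: arr=0 -> substrate=0 bound=1 product=0
t=3: arr=2 -> substrate=0 bound=3 product=0
t=4: arr=3 -> substrate=2 bound=3 product=1
t=5: arr=2 -> substrate=4 bound=3 product=1
t=6: arr=1 -> substrate=3 bound=3 product=3
t=7: arr=1 -> substrate=3 bound=3 product=4
t=8: arr=0 -> substrate=3 bound=3 product=4
t=9: arr=0 -> substrate=1 bound=3 product=6
t=10: arr=2 -> substrate=2 bound=3 product=7
t=11: arr=1 -> substrate=3 bound=3 product=7
t=12: arr=0 -> substrate=1 bound=3 product=9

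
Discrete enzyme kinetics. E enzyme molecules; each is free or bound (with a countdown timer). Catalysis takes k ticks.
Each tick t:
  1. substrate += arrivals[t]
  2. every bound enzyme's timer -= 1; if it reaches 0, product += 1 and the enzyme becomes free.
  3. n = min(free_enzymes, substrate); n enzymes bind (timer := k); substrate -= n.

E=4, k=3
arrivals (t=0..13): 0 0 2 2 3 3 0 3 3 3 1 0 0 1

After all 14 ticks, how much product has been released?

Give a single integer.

t=0: arr=0 -> substrate=0 bound=0 product=0
t=1: arr=0 -> substrate=0 bound=0 product=0
t=2: arr=2 -> substrate=0 bound=2 product=0
t=3: arr=2 -> substrate=0 bound=4 product=0
t=4: arr=3 -> substrate=3 bound=4 product=0
t=5: arr=3 -> substrate=4 bound=4 product=2
t=6: arr=0 -> substrate=2 bound=4 product=4
t=7: arr=3 -> substrate=5 bound=4 product=4
t=8: arr=3 -> substrate=6 bound=4 product=6
t=9: arr=3 -> substrate=7 bound=4 product=8
t=10: arr=1 -> substrate=8 bound=4 product=8
t=11: arr=0 -> substrate=6 bound=4 product=10
t=12: arr=0 -> substrate=4 bound=4 product=12
t=13: arr=1 -> substrate=5 bound=4 product=12

Answer: 12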